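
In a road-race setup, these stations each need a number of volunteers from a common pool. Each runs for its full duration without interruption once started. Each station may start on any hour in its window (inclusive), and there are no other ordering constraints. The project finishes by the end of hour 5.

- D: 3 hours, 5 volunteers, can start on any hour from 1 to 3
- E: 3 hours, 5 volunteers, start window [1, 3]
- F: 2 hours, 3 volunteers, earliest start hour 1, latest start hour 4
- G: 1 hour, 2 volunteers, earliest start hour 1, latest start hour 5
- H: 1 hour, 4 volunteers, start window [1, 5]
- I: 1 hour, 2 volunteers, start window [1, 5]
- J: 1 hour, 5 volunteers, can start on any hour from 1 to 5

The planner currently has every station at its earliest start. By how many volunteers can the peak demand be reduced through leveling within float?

Early-start peak: h1:26  h2:13  h3:10  h4:0  h5:0 ⇒ 26.
Leveled (D@1, E@1, F@4, G@4, H@4, I@5, J@5): h1:10  h2:10  h3:10  h4:9  h5:10 ⇒ 10.
Reduction 26 − 10 = 16.

16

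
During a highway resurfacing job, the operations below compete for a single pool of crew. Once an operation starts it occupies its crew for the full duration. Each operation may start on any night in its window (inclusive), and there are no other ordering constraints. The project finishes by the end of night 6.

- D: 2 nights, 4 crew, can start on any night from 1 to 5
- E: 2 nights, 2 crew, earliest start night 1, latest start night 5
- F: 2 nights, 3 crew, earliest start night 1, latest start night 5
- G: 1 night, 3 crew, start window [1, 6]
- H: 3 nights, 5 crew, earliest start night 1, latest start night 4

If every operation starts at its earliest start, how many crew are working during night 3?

At early start, night 3 has: H.
Demand: 5 = 5.

5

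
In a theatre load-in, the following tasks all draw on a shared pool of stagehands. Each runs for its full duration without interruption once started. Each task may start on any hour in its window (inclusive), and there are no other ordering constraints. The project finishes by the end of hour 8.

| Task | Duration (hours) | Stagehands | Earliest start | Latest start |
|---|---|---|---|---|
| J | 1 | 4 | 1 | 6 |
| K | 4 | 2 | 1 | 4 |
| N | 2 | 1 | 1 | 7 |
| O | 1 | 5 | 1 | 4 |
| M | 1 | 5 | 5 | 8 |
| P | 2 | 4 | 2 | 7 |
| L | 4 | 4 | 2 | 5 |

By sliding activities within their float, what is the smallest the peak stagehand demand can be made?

8

Early-start (J@1, K@1, N@1, O@1, M@5, P@2, L@2) gives peak 12: h1:12  h2:11  h3:10  h4:6  h5:9  h6:0  h7:0  h8:0.
Shift O→2, M→7, P→5, L→3.
Schedule J@1, K@1, N@1, O@2, M@7, P@5, L@3: h1:7  h2:8  h3:6  h4:6  h5:8  h6:8  h7:5  h8:0 — peak 8.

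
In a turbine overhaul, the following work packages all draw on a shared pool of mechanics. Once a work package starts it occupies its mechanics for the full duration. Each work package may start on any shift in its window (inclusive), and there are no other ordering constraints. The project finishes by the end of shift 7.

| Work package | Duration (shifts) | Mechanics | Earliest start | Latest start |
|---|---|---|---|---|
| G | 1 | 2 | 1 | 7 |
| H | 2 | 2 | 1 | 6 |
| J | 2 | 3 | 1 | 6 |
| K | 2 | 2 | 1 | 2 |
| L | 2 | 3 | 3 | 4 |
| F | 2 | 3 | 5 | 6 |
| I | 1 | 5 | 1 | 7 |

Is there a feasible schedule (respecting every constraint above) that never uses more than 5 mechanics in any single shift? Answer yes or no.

yes

Schedule G@1, H@4, J@1, K@2, L@3, F@5, I@7: s1:5  s2:5  s3:5  s4:5  s5:5  s6:3  s7:5 — peak 5 ≤ 5.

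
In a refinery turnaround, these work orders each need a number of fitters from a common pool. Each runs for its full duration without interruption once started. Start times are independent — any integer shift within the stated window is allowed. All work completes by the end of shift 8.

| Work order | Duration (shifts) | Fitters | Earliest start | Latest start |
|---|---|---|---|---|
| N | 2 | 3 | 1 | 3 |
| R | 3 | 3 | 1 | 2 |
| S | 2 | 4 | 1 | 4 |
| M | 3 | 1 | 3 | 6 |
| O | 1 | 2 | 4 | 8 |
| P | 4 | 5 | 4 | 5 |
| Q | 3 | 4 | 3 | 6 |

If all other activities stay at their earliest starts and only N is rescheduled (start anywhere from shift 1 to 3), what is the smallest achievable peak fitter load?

N@1: s1:10  s2:10  s3:8  s4:12  s5:10  s6:5  s7:5  s8:0 → peak 12
N@2: s1:7  s2:10  s3:11  s4:12  s5:10  s6:5  s7:5  s8:0 → peak 12
N@3: s1:7  s2:7  s3:11  s4:15  s5:10  s6:5  s7:5  s8:0 → peak 15
Best is N@1, peak 12.

12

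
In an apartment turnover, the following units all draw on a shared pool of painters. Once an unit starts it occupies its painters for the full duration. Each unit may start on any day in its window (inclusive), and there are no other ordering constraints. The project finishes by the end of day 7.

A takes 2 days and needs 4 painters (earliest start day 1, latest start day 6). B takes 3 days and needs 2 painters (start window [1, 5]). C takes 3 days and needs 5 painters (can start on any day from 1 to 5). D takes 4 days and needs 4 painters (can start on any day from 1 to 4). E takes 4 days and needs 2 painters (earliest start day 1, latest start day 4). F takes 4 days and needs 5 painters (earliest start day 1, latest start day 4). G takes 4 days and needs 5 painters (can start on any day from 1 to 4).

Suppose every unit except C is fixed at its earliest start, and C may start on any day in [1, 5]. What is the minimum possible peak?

C@1: d1:27  d2:27  d3:23  d4:16  d5:0  d6:0  d7:0 → peak 27
C@2: d1:22  d2:27  d3:23  d4:21  d5:0  d6:0  d7:0 → peak 27
C@3: d1:22  d2:22  d3:23  d4:21  d5:5  d6:0  d7:0 → peak 23
C@4: d1:22  d2:22  d3:18  d4:21  d5:5  d6:5  d7:0 → peak 22
C@5: d1:22  d2:22  d3:18  d4:16  d5:5  d6:5  d7:5 → peak 22
Best is C@4, peak 22.

22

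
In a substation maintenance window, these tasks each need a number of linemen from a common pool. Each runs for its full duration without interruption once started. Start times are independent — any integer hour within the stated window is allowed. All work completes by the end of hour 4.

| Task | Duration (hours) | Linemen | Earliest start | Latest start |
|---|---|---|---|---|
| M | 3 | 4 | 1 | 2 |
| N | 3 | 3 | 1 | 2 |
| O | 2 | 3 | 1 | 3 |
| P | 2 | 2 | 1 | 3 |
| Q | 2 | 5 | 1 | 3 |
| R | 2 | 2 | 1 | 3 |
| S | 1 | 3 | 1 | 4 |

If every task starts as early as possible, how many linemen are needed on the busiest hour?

Early-start schedule: M@1, N@1, O@1, P@1, Q@1, R@1, S@1.
Load per hour: hour 1: 22, hour 2: 19, hour 3: 7, hour 4: 0.
Peak is 22.

22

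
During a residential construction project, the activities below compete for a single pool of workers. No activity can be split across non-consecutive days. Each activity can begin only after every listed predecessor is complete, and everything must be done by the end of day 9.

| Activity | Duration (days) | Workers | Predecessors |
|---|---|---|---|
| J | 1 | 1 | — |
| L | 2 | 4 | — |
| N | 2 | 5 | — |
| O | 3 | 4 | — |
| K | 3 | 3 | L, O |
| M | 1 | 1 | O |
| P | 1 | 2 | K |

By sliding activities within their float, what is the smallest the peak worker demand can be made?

Early-start (J@1, L@1, N@1, O@1, K@4, M@4, P@7) gives peak 14: d1:14  d2:13  d3:4  d4:4  d5:3  d6:3  d7:2  d8:0  d9:0.
Shift N→5, O→2, K→5, M→7, P→8.
Schedule J@1, L@1, N@5, O@2, K@5, M@7, P@8: d1:5  d2:8  d3:4  d4:4  d5:8  d6:8  d7:4  d8:2  d9:0 — peak 8.

8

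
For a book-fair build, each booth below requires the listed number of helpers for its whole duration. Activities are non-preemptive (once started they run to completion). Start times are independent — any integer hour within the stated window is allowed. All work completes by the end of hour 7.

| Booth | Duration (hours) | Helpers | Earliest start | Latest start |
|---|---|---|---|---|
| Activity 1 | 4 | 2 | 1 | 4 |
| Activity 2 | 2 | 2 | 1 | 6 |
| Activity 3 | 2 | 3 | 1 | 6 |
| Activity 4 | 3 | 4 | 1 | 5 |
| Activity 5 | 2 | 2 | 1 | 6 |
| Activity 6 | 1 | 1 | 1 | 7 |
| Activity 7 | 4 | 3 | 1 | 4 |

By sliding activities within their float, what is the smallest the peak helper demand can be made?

Early-start (Activity 1@1, Activity 2@1, Activity 3@1, Activity 4@1, Activity 5@1, Activity 6@1, Activity 7@1) gives peak 17: h1:17  h2:16  h3:9  h4:5  h5:0  h6:0  h7:0.
Shift Activity 4→5, Activity 5→3, Activity 6→3, Activity 7→4.
Schedule Activity 1@1, Activity 2@1, Activity 3@1, Activity 4@5, Activity 5@3, Activity 6@3, Activity 7@4: h1:7  h2:7  h3:5  h4:7  h5:7  h6:7  h7:7 — peak 7.
Total helper-hours = 47 over 7 hours ⇒ peak ≥ ⌈47/7⌉ = 7, so 7 is optimal.

7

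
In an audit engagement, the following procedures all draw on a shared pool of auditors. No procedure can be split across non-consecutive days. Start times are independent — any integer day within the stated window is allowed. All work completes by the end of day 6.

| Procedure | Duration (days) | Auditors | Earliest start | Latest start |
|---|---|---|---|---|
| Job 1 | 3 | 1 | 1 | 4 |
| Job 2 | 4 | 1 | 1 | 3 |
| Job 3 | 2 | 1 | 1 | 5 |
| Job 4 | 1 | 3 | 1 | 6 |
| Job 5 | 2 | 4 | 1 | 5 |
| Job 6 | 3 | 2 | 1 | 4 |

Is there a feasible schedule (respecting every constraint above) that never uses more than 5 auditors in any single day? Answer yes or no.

Schedule Job 1@1, Job 2@1, Job 3@1, Job 4@4, Job 5@5, Job 6@1: d1:5  d2:5  d3:4  d4:4  d5:4  d6:4 — peak 5 ≤ 5.

yes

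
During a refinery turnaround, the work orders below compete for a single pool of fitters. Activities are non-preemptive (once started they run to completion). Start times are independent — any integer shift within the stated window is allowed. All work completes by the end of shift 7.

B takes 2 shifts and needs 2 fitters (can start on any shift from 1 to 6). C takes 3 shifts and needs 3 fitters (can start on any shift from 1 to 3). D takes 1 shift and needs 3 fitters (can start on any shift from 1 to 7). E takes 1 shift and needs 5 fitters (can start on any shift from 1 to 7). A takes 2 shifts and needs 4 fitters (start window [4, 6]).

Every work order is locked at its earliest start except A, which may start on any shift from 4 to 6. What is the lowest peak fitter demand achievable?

A@4: s1:13  s2:5  s3:3  s4:4  s5:4  s6:0  s7:0 → peak 13
A@5: s1:13  s2:5  s3:3  s4:0  s5:4  s6:4  s7:0 → peak 13
A@6: s1:13  s2:5  s3:3  s4:0  s5:0  s6:4  s7:4 → peak 13
Best is A@4, peak 13.

13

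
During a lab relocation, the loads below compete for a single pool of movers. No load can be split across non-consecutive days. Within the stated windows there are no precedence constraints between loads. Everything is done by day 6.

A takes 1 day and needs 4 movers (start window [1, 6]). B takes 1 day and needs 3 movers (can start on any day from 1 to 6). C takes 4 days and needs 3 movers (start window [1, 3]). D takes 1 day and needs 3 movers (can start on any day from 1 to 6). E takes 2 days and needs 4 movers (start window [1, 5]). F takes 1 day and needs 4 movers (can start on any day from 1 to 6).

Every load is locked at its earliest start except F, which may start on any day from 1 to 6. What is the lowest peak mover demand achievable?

F@1: d1:21  d2:7  d3:3  d4:3  d5:0  d6:0 → peak 21
F@2: d1:17  d2:11  d3:3  d4:3  d5:0  d6:0 → peak 17
F@3: d1:17  d2:7  d3:7  d4:3  d5:0  d6:0 → peak 17
F@4: d1:17  d2:7  d3:3  d4:7  d5:0  d6:0 → peak 17
F@5: d1:17  d2:7  d3:3  d4:3  d5:4  d6:0 → peak 17
F@6: d1:17  d2:7  d3:3  d4:3  d5:0  d6:4 → peak 17
Best is F@2, peak 17.

17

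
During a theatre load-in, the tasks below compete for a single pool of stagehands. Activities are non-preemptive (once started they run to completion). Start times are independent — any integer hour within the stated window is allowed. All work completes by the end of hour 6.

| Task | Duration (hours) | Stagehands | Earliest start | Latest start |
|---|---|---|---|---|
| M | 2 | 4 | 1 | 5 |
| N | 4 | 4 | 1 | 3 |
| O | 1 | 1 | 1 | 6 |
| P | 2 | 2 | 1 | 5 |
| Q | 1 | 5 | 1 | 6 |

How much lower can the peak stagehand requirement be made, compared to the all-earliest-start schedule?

8

Early-start peak: h1:16  h2:10  h3:4  h4:4  h5:0  h6:0 ⇒ 16.
Leveled (M@1, N@1, O@3, P@3, Q@5): h1:8  h2:8  h3:7  h4:6  h5:5  h6:0 ⇒ 8.
Reduction 16 − 8 = 8.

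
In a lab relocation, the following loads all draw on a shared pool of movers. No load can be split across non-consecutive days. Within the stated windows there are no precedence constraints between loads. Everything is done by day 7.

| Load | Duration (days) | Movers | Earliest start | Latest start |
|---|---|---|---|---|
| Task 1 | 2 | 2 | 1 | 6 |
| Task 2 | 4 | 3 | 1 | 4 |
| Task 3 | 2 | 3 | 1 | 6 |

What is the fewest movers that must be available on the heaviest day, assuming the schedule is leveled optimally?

Early-start (Task 1@1, Task 2@1, Task 3@1) gives peak 8: d1:8  d2:8  d3:3  d4:3  d5:0  d6:0  d7:0.
Shift Task 3→5.
Schedule Task 1@1, Task 2@1, Task 3@5: d1:5  d2:5  d3:3  d4:3  d5:3  d6:3  d7:0 — peak 5.

5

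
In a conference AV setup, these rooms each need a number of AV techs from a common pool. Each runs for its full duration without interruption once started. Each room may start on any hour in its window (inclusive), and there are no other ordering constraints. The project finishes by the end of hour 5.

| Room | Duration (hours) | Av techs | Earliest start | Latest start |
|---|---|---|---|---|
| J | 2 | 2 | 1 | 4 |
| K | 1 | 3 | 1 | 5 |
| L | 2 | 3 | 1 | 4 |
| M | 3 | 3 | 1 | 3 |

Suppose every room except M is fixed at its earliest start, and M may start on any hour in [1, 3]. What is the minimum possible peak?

M@1: h1:11  h2:8  h3:3  h4:0  h5:0 → peak 11
M@2: h1:8  h2:8  h3:3  h4:3  h5:0 → peak 8
M@3: h1:8  h2:5  h3:3  h4:3  h5:3 → peak 8
Best is M@2, peak 8.

8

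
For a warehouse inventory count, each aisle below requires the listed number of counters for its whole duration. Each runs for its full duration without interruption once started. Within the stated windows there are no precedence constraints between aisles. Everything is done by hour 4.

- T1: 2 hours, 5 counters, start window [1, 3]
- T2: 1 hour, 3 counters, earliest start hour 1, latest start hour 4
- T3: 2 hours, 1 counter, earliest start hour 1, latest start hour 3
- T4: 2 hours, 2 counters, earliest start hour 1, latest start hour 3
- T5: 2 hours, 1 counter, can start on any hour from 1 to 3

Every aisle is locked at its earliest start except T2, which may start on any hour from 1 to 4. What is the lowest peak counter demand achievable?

T2@1: h1:12  h2:9  h3:0  h4:0 → peak 12
T2@2: h1:9  h2:12  h3:0  h4:0 → peak 12
T2@3: h1:9  h2:9  h3:3  h4:0 → peak 9
T2@4: h1:9  h2:9  h3:0  h4:3 → peak 9
Best is T2@3, peak 9.

9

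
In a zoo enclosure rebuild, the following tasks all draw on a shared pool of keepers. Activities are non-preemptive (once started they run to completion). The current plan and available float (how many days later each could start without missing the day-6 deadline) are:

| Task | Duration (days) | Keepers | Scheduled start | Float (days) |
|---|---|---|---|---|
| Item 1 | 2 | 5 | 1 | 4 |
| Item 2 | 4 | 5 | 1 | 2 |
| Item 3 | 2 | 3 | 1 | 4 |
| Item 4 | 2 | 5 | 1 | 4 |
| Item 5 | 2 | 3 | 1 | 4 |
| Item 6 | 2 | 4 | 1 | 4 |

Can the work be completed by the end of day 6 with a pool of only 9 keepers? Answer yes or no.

no

Total keeper-days = 60; over 6 days the average is 60/6 > 9, so some day must exceed 9.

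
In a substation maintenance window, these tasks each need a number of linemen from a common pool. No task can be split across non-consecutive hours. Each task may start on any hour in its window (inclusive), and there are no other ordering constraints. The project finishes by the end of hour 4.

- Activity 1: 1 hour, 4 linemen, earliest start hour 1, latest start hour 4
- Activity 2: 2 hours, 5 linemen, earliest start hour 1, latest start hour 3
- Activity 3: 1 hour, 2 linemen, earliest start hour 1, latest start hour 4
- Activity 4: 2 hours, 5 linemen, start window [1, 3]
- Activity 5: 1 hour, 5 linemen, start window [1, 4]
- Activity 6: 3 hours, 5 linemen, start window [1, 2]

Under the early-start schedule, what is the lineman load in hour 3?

5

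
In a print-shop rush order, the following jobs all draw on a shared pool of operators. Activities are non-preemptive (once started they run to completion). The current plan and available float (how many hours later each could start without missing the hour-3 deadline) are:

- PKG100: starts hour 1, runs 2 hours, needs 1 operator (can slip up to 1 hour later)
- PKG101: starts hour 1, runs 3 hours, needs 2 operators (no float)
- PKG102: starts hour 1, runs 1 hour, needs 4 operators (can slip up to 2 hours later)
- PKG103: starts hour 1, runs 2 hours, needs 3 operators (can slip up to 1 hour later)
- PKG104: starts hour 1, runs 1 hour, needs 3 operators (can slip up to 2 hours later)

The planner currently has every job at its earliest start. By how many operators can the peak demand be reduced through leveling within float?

Early-start peak: h1:13  h2:6  h3:2 ⇒ 13.
Leveled (PKG100@1, PKG101@1, PKG102@1, PKG103@2, PKG104@3): h1:7  h2:6  h3:8 ⇒ 8.
Reduction 13 − 8 = 5.

5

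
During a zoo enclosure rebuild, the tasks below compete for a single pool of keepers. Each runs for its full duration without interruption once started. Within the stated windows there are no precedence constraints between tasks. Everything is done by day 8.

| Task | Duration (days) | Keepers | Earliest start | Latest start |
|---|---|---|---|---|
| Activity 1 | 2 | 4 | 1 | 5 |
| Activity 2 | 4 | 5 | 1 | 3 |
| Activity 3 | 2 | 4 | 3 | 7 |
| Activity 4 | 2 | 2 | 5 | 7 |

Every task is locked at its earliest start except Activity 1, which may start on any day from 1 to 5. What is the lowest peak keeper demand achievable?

9

Activity 1@1: d1:9  d2:9  d3:9  d4:9  d5:2  d6:2  d7:0  d8:0 → peak 9
Activity 1@2: d1:5  d2:9  d3:13  d4:9  d5:2  d6:2  d7:0  d8:0 → peak 13
Activity 1@3: d1:5  d2:5  d3:13  d4:13  d5:2  d6:2  d7:0  d8:0 → peak 13
Activity 1@4: d1:5  d2:5  d3:9  d4:13  d5:6  d6:2  d7:0  d8:0 → peak 13
Activity 1@5: d1:5  d2:5  d3:9  d4:9  d5:6  d6:6  d7:0  d8:0 → peak 9
Best is Activity 1@1, peak 9.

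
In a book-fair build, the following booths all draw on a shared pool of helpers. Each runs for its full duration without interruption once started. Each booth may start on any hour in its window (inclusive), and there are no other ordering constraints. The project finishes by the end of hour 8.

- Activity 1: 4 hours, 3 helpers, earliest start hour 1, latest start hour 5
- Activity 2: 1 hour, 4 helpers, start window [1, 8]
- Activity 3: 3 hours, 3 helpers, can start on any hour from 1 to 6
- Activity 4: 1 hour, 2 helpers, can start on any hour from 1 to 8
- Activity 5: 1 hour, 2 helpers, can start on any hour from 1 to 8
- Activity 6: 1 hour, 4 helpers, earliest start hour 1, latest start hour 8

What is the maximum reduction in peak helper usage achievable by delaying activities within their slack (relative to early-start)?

Early-start peak: h1:18  h2:6  h3:6  h4:3  h5:0  h6:0  h7:0  h8:0 ⇒ 18.
Leveled (Activity 1@1, Activity 2@5, Activity 3@1, Activity 4@4, Activity 5@5, Activity 6@6): h1:6  h2:6  h3:6  h4:5  h5:6  h6:4  h7:0  h8:0 ⇒ 6.
Reduction 18 − 6 = 12.

12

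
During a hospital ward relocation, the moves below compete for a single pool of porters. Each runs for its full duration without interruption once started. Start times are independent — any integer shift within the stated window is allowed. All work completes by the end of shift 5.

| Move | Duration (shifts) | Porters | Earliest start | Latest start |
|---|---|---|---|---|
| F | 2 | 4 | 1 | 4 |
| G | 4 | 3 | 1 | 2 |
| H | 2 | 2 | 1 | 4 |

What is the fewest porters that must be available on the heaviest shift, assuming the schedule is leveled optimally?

Early-start (F@1, G@1, H@1) gives peak 9: s1:9  s2:9  s3:3  s4:3  s5:0.
Shift H→3.
Schedule F@1, G@1, H@3: s1:7  s2:7  s3:5  s4:5  s5:0 — peak 7.

7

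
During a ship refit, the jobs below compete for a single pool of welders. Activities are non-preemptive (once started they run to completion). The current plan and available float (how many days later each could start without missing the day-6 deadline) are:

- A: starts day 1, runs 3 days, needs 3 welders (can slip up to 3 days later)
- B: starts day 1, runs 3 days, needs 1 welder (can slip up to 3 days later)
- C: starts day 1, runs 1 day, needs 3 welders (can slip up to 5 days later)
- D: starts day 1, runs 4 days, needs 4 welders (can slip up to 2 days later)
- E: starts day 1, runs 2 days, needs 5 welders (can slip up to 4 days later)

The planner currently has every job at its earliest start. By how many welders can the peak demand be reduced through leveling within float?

Early-start peak: d1:16  d2:13  d3:8  d4:4  d5:0  d6:0 ⇒ 16.
Leveled (A@1, B@1, C@4, D@1, E@5): d1:8  d2:8  d3:8  d4:7  d5:5  d6:5 ⇒ 8.
Reduction 16 − 8 = 8.

8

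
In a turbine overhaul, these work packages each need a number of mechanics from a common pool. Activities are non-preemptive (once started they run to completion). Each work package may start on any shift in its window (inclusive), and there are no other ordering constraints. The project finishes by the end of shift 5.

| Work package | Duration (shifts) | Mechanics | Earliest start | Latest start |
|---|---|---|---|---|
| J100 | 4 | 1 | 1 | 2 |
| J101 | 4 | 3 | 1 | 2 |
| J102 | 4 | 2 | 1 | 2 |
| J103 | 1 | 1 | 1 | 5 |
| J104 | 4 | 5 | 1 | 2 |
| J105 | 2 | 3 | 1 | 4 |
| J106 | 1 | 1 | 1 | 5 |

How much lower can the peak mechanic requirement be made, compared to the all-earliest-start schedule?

2

Early-start peak: s1:16  s2:14  s3:11  s4:11  s5:0 ⇒ 16.
Leveled (J100@1, J101@1, J102@1, J103@1, J104@1, J105@2, J106@1): s1:13  s2:14  s3:14  s4:11  s5:0 ⇒ 14.
Reduction 16 − 14 = 2.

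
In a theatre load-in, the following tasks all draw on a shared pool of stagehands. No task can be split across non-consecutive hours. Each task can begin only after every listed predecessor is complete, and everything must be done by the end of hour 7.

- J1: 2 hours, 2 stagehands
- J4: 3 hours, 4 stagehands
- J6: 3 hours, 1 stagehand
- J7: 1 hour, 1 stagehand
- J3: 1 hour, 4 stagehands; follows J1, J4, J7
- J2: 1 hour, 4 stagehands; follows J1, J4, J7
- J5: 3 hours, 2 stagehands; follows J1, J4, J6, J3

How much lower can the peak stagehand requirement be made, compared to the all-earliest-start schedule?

1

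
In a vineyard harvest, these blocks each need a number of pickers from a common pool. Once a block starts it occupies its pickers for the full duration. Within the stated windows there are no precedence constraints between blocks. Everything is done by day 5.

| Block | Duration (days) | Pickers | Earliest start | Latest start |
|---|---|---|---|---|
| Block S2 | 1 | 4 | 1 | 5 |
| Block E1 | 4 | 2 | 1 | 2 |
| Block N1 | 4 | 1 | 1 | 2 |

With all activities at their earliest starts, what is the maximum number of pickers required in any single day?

Early-start schedule: Block S2@1, Block E1@1, Block N1@1.
Load per day: day 1: 7, day 2: 3, day 3: 3, day 4: 3, day 5: 0.
Peak is 7.

7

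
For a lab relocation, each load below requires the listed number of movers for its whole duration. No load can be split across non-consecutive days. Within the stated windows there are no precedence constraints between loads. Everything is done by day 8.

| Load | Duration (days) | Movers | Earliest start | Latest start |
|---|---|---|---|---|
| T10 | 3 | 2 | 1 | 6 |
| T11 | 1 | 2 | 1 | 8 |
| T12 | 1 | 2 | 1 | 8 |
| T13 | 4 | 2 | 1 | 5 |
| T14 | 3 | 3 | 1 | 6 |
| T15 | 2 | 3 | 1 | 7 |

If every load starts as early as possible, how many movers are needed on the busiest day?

14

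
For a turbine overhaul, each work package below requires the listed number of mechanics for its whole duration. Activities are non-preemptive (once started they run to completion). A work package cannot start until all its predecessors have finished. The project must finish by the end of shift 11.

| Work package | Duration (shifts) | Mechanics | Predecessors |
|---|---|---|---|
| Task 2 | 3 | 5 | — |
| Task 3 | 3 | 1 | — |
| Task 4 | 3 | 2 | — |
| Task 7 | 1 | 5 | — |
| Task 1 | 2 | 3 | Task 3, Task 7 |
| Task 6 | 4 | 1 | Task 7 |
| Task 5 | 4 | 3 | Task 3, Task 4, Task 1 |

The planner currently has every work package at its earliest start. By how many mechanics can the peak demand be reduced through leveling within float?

Early-start peak: s1:13  s2:9  s3:9  s4:4  s5:4  s6:3  s7:3  s8:3  s9:3  s10:0  s11:0 ⇒ 13.
Leveled (Task 2@1, Task 3@1, Task 4@5, Task 7@4, Task 1@5, Task 6@5, Task 5@8): s1:6  s2:6  s3:6  s4:5  s5:6  s6:6  s7:3  s8:4  s9:3  s10:3  s11:3 ⇒ 6.
Reduction 13 − 6 = 7.

7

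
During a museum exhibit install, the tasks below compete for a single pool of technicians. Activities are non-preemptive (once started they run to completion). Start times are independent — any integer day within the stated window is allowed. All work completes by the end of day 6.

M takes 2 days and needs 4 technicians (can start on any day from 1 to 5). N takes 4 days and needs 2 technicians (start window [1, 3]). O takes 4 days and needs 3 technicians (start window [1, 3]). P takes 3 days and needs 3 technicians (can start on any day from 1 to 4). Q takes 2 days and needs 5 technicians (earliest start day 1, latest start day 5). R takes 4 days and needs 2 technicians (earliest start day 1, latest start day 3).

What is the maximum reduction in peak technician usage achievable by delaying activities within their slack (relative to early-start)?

9

Early-start peak: d1:19  d2:19  d3:10  d4:7  d5:0  d6:0 ⇒ 19.
Leveled (M@1, N@1, O@1, P@3, Q@5, R@3): d1:9  d2:9  d3:10  d4:10  d5:10  d6:7 ⇒ 10.
Reduction 19 − 10 = 9.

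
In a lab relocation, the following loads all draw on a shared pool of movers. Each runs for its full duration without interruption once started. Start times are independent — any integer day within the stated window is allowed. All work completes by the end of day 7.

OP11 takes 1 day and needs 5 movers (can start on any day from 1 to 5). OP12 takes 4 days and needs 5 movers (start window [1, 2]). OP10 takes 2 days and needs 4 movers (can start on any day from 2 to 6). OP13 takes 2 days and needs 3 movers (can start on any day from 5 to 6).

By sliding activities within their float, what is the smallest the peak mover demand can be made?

7

Early-start (OP11@1, OP12@1, OP10@2, OP13@5) gives peak 10: d1:10  d2:9  d3:9  d4:5  d5:3  d6:3  d7:0.
Shift OP12→2, OP10→6, OP13→6.
Schedule OP11@1, OP12@2, OP10@6, OP13@6: d1:5  d2:5  d3:5  d4:5  d5:5  d6:7  d7:7 — peak 7.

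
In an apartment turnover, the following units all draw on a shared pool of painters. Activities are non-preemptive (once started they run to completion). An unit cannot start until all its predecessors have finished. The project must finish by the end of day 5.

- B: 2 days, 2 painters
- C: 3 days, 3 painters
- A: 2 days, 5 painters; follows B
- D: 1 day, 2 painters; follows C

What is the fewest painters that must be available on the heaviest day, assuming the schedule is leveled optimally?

Early-start (B@1, C@1, A@3, D@4) gives peak 8: d1:5  d2:5  d3:8  d4:7  d5:0.
Shift A→4.
Schedule B@1, C@1, A@4, D@4: d1:5  d2:5  d3:3  d4:7  d5:5 — peak 7.
No arrangement of the 9 feasible schedules does better.

7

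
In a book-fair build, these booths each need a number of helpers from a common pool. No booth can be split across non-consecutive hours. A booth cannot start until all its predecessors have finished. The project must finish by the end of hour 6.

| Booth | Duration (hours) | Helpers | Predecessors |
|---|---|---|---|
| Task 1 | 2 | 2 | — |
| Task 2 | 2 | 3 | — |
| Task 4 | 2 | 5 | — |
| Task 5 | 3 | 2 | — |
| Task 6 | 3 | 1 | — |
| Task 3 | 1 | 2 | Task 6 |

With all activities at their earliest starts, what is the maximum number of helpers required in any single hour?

13

Early-start schedule: Task 1@1, Task 2@1, Task 4@1, Task 5@1, Task 6@1, Task 3@4.
Load per hour: hour 1: 13, hour 2: 13, hour 3: 3, hour 4: 2, hour 5: 0, hour 6: 0.
Peak is 13.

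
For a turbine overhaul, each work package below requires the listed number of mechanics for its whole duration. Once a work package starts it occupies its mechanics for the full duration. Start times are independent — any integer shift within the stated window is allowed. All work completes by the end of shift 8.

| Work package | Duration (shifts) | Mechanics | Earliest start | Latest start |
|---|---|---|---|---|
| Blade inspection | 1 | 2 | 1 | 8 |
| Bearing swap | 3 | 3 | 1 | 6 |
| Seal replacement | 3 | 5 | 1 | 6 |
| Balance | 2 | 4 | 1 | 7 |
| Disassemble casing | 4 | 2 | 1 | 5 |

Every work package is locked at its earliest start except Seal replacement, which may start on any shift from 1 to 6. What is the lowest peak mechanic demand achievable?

Seal replacement@1: s1:16  s2:14  s3:10  s4:2  s5:0  s6:0  s7:0  s8:0 → peak 16
Seal replacement@2: s1:11  s2:14  s3:10  s4:7  s5:0  s6:0  s7:0  s8:0 → peak 14
Seal replacement@3: s1:11  s2:9  s3:10  s4:7  s5:5  s6:0  s7:0  s8:0 → peak 11
Seal replacement@4: s1:11  s2:9  s3:5  s4:7  s5:5  s6:5  s7:0  s8:0 → peak 11
Seal replacement@5: s1:11  s2:9  s3:5  s4:2  s5:5  s6:5  s7:5  s8:0 → peak 11
Seal replacement@6: s1:11  s2:9  s3:5  s4:2  s5:0  s6:5  s7:5  s8:5 → peak 11
Best is Seal replacement@3, peak 11.

11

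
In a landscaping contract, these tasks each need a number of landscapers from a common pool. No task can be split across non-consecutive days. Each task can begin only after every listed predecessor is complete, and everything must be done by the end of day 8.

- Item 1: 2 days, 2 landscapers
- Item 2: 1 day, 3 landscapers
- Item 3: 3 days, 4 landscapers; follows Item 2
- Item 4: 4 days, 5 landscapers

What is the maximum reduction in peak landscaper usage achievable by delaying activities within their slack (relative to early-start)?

5

Early-start peak: d1:10  d2:11  d3:9  d4:9  d5:0  d6:0  d7:0  d8:0 ⇒ 11.
Leveled (Item 1@1, Item 2@1, Item 3@2, Item 4@5): d1:5  d2:6  d3:4  d4:4  d5:5  d6:5  d7:5  d8:5 ⇒ 6.
Reduction 11 − 6 = 5.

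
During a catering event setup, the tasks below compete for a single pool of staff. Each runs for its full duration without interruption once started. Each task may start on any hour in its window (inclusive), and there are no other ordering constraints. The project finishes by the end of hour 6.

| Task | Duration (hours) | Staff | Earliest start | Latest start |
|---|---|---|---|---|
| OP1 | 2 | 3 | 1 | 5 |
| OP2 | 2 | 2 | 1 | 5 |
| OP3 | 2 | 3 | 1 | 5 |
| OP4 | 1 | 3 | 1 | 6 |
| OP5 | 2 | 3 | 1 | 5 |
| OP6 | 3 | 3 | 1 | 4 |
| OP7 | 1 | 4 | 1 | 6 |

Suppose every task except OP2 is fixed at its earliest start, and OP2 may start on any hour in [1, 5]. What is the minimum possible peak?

OP2@1: h1:21  h2:14  h3:3  h4:0  h5:0  h6:0 → peak 21
OP2@2: h1:19  h2:14  h3:5  h4:0  h5:0  h6:0 → peak 19
OP2@3: h1:19  h2:12  h3:5  h4:2  h5:0  h6:0 → peak 19
OP2@4: h1:19  h2:12  h3:3  h4:2  h5:2  h6:0 → peak 19
OP2@5: h1:19  h2:12  h3:3  h4:0  h5:2  h6:2 → peak 19
Best is OP2@2, peak 19.

19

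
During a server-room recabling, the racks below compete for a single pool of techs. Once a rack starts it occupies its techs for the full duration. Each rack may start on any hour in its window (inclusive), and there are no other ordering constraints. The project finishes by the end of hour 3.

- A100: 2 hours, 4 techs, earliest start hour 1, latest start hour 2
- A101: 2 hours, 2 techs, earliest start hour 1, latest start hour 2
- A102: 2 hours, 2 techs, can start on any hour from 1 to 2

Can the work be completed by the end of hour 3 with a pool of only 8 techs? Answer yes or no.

Schedule A100@1, A101@1, A102@1: h1:8  h2:8  h3:0 — peak 8 ≤ 8.

yes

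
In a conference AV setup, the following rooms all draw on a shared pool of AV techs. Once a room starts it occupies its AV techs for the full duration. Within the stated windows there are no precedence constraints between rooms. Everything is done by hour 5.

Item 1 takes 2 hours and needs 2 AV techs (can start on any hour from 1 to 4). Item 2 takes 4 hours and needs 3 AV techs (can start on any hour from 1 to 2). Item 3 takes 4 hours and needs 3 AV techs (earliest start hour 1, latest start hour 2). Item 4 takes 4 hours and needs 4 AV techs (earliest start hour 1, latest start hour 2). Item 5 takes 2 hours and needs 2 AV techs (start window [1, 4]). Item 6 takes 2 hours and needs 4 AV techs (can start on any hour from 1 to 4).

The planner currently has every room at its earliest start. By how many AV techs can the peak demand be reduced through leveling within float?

4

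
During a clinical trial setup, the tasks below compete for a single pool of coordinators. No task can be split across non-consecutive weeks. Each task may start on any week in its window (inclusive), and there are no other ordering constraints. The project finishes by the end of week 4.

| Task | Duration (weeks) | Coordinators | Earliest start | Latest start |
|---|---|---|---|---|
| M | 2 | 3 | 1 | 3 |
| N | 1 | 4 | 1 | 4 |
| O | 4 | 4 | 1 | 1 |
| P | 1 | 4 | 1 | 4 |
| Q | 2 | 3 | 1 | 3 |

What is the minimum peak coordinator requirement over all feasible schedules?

Early-start (M@1, N@1, O@1, P@1, Q@1) gives peak 18: w1:18  w2:10  w3:4  w4:4.
Shift N→3, P→4.
Schedule M@1, N@3, O@1, P@4, Q@1: w1:10  w2:10  w3:8  w4:8 — peak 10.

10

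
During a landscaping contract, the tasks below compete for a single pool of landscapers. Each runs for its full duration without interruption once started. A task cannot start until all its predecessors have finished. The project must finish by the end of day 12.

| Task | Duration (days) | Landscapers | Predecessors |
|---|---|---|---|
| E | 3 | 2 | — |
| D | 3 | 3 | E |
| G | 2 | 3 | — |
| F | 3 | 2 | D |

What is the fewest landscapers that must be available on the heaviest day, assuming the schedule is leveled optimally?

Early-start (E@1, D@4, G@1, F@7) gives peak 5: d1:5  d2:5  d3:2  d4:3  d5:3  d6:3  d7:2  d8:2  d9:2  d10:0  d11:0  d12:0.
Shift G→7, F→9.
Schedule E@1, D@4, G@7, F@9: d1:2  d2:2  d3:2  d4:3  d5:3  d6:3  d7:3  d8:3  d9:2  d10:2  d11:2  d12:0 — peak 3.
Total landscaper-days = 27 over 12 days ⇒ peak ≥ ⌈27/12⌉ = 3, so 3 is optimal.

3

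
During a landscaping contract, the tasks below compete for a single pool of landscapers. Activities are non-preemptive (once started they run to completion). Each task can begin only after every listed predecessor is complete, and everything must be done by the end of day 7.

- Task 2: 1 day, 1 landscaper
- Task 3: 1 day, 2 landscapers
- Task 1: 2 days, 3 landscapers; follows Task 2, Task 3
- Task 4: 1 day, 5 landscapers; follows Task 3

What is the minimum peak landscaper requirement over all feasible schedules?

Early-start (Task 2@1, Task 3@1, Task 1@2, Task 4@2) gives peak 8: d1:3  d2:8  d3:3  d4:0  d5:0  d6:0  d7:0.
Shift Task 4→4.
Schedule Task 2@1, Task 3@1, Task 1@2, Task 4@4: d1:3  d2:3  d3:3  d4:5  d5:0  d6:0  d7:0 — peak 5.

5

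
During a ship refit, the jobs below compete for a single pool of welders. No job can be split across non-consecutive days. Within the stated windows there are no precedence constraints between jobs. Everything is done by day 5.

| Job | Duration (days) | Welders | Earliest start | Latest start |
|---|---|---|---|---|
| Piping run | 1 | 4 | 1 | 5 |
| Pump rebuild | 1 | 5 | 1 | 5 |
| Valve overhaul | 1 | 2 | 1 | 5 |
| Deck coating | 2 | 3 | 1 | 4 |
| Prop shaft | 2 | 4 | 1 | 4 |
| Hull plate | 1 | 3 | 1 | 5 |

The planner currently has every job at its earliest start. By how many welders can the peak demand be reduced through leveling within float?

14

Early-start peak: d1:21  d2:7  d3:0  d4:0  d5:0 ⇒ 21.
Leveled (Piping run@1, Pump rebuild@2, Valve overhaul@1, Deck coating@3, Prop shaft@3, Hull plate@5): d1:6  d2:5  d3:7  d4:7  d5:3 ⇒ 7.
Reduction 21 − 7 = 14.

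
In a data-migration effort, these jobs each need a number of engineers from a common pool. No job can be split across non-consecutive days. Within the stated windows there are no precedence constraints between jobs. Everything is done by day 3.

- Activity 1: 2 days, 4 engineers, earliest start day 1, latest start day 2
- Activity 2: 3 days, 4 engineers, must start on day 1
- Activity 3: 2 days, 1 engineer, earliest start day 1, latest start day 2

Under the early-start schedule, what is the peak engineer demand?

Early-start schedule: Activity 1@1, Activity 2@1, Activity 3@1.
Load per day: day 1: 9, day 2: 9, day 3: 4.
Peak is 9.

9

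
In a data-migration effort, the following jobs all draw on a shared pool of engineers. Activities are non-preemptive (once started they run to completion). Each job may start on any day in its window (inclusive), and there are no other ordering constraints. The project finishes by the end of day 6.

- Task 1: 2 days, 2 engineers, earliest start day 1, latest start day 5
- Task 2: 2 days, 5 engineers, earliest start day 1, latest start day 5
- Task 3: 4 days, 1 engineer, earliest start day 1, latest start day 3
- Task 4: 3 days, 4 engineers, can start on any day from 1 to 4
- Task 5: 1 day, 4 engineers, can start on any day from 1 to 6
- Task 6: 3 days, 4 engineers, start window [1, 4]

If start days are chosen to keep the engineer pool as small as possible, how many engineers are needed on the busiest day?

Early-start (Task 1@1, Task 2@1, Task 3@1, Task 4@1, Task 5@1, Task 6@1) gives peak 20: d1:20  d2:16  d3:9  d4:1  d5:0  d6:0.
Shift Task 4→3, Task 5→3, Task 6→4.
Schedule Task 1@1, Task 2@1, Task 3@1, Task 4@3, Task 5@3, Task 6@4: d1:8  d2:8  d3:9  d4:9  d5:8  d6:4 — peak 9.

9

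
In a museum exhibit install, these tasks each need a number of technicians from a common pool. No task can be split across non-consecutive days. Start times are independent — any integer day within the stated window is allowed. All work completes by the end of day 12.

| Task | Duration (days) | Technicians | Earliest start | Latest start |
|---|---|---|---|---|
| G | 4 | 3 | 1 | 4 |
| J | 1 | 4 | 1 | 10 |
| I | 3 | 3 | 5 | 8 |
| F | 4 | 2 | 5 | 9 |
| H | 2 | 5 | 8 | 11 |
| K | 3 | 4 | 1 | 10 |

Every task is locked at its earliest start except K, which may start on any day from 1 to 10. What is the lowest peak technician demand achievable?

K@1: d1:11  d2:7  d3:7  d4:3  d5:5  d6:5  d7:5  d8:7  d9:5  d10:0  d11:0  d12:0 → peak 11
K@2: d1:7  d2:7  d3:7  d4:7  d5:5  d6:5  d7:5  d8:7  d9:5  d10:0  d11:0  d12:0 → peak 7
K@3: d1:7  d2:3  d3:7  d4:7  d5:9  d6:5  d7:5  d8:7  d9:5  d10:0  d11:0  d12:0 → peak 9
K@4: d1:7  d2:3  d3:3  d4:7  d5:9  d6:9  d7:5  d8:7  d9:5  d10:0  d11:0  d12:0 → peak 9
K@5: d1:7  d2:3  d3:3  d4:3  d5:9  d6:9  d7:9  d8:7  d9:5  d10:0  d11:0  d12:0 → peak 9
K@6: d1:7  d2:3  d3:3  d4:3  d5:5  d6:9  d7:9  d8:11  d9:5  d10:0  d11:0  d12:0 → peak 11
K@7: d1:7  d2:3  d3:3  d4:3  d5:5  d6:5  d7:9  d8:11  d9:9  d10:0  d11:0  d12:0 → peak 11
K@8: d1:7  d2:3  d3:3  d4:3  d5:5  d6:5  d7:5  d8:11  d9:9  d10:4  d11:0  d12:0 → peak 11
K@9: d1:7  d2:3  d3:3  d4:3  d5:5  d6:5  d7:5  d8:7  d9:9  d10:4  d11:4  d12:0 → peak 9
K@10: d1:7  d2:3  d3:3  d4:3  d5:5  d6:5  d7:5  d8:7  d9:5  d10:4  d11:4  d12:4 → peak 7
Best is K@2, peak 7.

7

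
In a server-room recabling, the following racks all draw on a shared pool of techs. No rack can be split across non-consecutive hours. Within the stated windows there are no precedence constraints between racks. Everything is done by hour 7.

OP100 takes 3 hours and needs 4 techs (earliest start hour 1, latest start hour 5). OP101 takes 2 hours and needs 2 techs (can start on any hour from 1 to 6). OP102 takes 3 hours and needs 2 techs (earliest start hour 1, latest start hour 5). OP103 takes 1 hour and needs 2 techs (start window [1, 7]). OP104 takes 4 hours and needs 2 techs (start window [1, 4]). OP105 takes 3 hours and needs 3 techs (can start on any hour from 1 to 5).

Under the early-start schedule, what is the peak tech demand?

Early-start schedule: OP100@1, OP101@1, OP102@1, OP103@1, OP104@1, OP105@1.
Load per hour: hour 1: 15, hour 2: 13, hour 3: 11, hour 4: 2, hour 5: 0, hour 6: 0, hour 7: 0.
Peak is 15.

15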